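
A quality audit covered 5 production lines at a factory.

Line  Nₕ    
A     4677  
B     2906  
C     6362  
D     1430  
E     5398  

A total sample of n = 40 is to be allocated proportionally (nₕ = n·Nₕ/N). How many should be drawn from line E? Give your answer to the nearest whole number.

10

N = 4677 + 2906 + 6362 + 1430 + 5398 = 20773.
n_E = 40·5398/20773 = 10.394... → 10.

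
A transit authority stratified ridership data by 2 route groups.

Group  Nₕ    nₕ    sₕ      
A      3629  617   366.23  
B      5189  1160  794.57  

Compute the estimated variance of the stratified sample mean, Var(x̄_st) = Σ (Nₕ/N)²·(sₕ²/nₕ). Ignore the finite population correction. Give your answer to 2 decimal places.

225.28

N = 8818; Wₕ = Nₕ/N.
group A: (3629/8818)²·366.23²/617 = 36.81768
group B: (5189/8818)²·794.57²/1160 = 188.46621
Sum = 225.28389 → 225.28.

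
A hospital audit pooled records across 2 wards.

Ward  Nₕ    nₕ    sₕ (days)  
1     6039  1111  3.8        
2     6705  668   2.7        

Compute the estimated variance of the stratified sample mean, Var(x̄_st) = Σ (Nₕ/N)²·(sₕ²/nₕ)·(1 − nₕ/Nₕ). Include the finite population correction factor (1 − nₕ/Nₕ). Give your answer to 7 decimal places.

N = 12744. Term for each stratum: Wₕ²sₕ²/nₕ·(1−nₕ/Nₕ).
Var(x̄_st) = 0.0023816467 + 0.0027199411 = 0.0051015878 → 0.0051016.

0.0051016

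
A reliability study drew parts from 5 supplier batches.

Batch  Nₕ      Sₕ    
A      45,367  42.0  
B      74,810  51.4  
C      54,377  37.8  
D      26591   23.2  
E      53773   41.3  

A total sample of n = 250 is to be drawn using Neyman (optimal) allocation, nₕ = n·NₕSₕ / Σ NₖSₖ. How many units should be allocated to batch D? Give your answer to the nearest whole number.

Σ NₕSₕ = 45367·42.0 + 74810·51.4 + 54377·37.8 + 26591·23.2 + 53773·41.3 = 10643834.7.
Share for D: 616911.2/10643834.7 = 0.05796.
n_D = 250 × 0.05796 = 14.490... → 14.

14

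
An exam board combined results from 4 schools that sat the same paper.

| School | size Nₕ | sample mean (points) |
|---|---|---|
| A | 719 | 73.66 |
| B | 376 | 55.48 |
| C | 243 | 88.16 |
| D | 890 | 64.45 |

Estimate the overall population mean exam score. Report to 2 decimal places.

x̄_st = (Σ Nₕx̄ₕ) / (Σ Nₕ) = (719·73.66 + 376·55.48 + 243·88.16 + 890·64.45) / 2228
= 152605.4 / 2228 = 68.4943... → 68.49.

68.49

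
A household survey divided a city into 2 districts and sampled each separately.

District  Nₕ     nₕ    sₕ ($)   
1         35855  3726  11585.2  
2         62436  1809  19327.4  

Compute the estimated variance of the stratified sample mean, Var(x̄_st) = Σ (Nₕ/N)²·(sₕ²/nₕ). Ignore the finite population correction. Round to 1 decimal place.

88113.6

N = 98291. Term for each stratum: Wₕ²sₕ²/nₕ.
Var(x̄_st) = 4793.3172 + 83320.3220 = 88113.6392 → 88113.6.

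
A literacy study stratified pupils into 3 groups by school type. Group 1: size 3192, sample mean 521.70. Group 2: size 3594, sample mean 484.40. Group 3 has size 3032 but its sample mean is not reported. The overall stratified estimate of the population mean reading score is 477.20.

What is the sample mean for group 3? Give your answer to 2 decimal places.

Σ Nₕx̄ₕ = N·μ, so 3032·x̄_3 = 9818·477.20 − (3192·521.70 + 3594·484.40).
= 4685149.6 − 3406200 = 1278949.6.
x̄_3 = 1278949.6 / 3032 = 421.8172... → 421.82.

421.82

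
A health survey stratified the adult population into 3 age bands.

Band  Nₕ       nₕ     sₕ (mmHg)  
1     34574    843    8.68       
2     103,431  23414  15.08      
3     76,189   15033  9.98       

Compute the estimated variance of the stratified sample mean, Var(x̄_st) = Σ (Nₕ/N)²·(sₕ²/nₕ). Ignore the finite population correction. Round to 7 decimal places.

0.0054316

N = 214194. Term for each stratum: Wₕ²sₕ²/nₕ.
Var(x̄_st) = 0.0023286088 + 0.0022647169 + 0.0008382728 = 0.0054315984 → 0.0054316.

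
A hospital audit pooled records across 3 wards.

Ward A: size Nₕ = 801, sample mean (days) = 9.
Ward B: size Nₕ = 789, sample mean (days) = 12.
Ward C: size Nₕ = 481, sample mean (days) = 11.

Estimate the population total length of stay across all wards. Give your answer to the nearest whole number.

21968

Population total = Σ Nₕ·x̄ₕ (each stratum's size times its mean).
801·9 + 789·12 + 481·11 = 7209 + 9468 + 5291 = 21968.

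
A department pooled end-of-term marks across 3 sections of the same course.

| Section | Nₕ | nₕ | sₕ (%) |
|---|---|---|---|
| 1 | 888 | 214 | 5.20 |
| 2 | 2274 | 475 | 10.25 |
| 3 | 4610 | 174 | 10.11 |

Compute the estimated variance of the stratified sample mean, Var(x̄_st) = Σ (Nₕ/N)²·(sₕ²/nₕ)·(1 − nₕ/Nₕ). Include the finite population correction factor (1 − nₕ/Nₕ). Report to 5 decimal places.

0.21511

N = 7772; Wₕ = Nₕ/N.
section 1: (888/7772)²·5.20²/214·(1 − 214/888) = 0.00125199
section 2: (2274/7772)²·10.25²/475·(1 − 475/2274) = 0.01497994
section 3: (4610/7772)²·10.11²/174·(1 − 174/4610) = 0.19887489
Sum = 0.21510682 → 0.21511.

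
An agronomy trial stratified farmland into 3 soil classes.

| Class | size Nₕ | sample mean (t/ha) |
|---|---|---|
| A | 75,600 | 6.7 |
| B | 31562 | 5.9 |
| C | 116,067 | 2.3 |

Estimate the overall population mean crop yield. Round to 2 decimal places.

4.30

N = 223229; weights Wₕ = Nₕ/N = (0.3387, 0.1414, 0.5199).
x̄_st = Σ Wₕ·x̄ₕ = 0.3387·6.7 + 0.1414·5.9 + 0.5199·2.3 ≈ 4.2991...
→ 4.30.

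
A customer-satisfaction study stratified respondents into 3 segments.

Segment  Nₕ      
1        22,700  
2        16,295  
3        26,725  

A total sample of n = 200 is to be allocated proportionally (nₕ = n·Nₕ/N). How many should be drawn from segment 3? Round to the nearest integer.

Share of segment 3 = 26725/65720 = 0.40665.
Allocate 200 × 0.40665 = 81.330... → 81.

81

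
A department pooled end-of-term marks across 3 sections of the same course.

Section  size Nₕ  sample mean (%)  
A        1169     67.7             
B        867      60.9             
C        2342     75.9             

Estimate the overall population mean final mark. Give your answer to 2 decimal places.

N = 1169 + 867 + 2342 = 4378.
The stratified mean weights each stratum mean by its population share Nₕ/N.
Σ Nₕx̄ₕ = 1169·67.7 + 867·60.9 + 2342·75.9 = 79141.3 + 52800.3 + 177757.8 = 309699.4.
Divide by N: 309699.4 / 4378 = 70.7399... → 70.74.

70.74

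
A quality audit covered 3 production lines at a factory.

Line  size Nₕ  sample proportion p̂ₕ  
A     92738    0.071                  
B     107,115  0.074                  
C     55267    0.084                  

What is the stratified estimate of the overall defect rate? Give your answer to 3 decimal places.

0.075

Wₕ = Nₕ/N with N = 255120: 0.3635, 0.4199, 0.2166.
p̂_st = 0.3635·0.071 + 0.4199·0.074 + 0.2166·0.084 ≈ 0.07508... → 0.075.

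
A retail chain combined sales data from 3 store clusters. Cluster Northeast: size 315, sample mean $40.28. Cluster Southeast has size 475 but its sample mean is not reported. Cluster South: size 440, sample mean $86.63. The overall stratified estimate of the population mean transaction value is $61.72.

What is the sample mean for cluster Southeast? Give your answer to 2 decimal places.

N = 315 + 475 + 440 = 1230.
Overall total = μ·N = 61.72·1230 = 75915.6.
Subtract the known strata: 315·40.28 + 440·86.63 = 50805.4.
Remaining total for cluster Southeast: 75915.6 − 50805.4 = 25110.2.
Divide by its size: 25110.2 / 475 = 52.8636... → 52.86.

52.86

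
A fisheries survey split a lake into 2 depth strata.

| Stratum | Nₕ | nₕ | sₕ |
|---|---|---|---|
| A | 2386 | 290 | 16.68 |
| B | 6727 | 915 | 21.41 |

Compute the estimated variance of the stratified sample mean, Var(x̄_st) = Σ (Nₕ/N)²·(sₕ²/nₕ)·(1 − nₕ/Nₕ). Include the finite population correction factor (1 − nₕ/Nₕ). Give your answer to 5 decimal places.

0.29362

N = 9113; Wₕ = Nₕ/N.
stratum A: (2386/9113)²·16.68²/290·(1 − 290/2386) = 0.05777408
stratum B: (6727/9113)²·21.41²/915·(1 − 915/6727) = 0.23585035
Sum = 0.29362444 → 0.29362.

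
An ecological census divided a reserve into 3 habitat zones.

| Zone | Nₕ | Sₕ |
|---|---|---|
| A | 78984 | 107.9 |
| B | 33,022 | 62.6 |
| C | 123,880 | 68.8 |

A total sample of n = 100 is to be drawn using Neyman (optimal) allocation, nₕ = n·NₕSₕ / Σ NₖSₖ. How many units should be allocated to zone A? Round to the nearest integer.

45

A: NₕSₕ = 78984·107.9 = 8522373.6
B: NₕSₕ = 33022·62.6 = 2067177.2
C: NₕSₕ = 123880·68.8 = 8522944
Σ NₕSₕ = 19112494.8.
n_A = 100·8522373.6/19112494.8 = 44.591... → 45.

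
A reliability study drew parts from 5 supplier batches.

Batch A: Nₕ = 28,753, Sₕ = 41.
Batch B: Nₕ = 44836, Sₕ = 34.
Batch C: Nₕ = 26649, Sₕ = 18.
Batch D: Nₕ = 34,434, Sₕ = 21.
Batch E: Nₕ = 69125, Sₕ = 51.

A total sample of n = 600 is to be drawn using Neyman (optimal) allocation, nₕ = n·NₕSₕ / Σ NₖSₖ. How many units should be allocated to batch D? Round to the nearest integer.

A: NₕSₕ = 28753·41 = 1178873
B: NₕSₕ = 44836·34 = 1524424
C: NₕSₕ = 26649·18 = 479682
D: NₕSₕ = 34434·21 = 723114
E: NₕSₕ = 69125·51 = 3525375
Σ NₕSₕ = 7431468.
n_D = 600·723114/7431468 = 58.383... → 58.

58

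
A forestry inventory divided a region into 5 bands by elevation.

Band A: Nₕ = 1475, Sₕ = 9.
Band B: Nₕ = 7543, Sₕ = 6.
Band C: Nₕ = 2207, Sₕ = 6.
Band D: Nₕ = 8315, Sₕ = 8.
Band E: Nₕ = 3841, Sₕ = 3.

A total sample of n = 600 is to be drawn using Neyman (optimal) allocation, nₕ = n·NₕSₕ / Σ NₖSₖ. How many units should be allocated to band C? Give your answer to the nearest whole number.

53

A: NₕSₕ = 1475·9 = 13275
B: NₕSₕ = 7543·6 = 45258
C: NₕSₕ = 2207·6 = 13242
D: NₕSₕ = 8315·8 = 66520
E: NₕSₕ = 3841·3 = 11523
Σ NₕSₕ = 149818.
n_C = 600·13242/149818 = 53.032... → 53.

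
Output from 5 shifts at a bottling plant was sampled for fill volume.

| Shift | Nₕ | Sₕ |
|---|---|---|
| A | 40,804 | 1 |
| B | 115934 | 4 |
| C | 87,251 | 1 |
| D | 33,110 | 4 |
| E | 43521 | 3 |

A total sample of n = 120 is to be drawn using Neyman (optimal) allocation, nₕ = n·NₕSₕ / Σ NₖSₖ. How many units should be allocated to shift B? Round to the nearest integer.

Σ NₕSₕ = 40804·1 + 115934·4 + 87251·1 + 33110·4 + 43521·3 = 854794.
Share for B: 463736/854794 = 0.54251.
n_B = 120 × 0.54251 = 65.101... → 65.

65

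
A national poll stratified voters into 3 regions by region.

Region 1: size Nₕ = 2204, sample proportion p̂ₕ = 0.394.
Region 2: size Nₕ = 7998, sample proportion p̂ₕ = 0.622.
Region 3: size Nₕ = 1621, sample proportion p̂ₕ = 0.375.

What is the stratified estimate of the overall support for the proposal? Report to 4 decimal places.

0.5456

Wₕ = Nₕ/N with N = 11823: 0.1864, 0.6765, 0.1371.
p̂_st = 0.1864·0.394 + 0.6765·0.622 + 0.1371·0.375 ≈ 0.545632... → 0.5456.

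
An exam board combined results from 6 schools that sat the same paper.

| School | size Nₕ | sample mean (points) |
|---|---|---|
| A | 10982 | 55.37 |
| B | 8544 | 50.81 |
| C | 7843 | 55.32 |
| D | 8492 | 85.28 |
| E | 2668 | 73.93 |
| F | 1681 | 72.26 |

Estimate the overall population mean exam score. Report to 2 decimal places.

62.65

N = 10982 + 8544 + 7843 + 8492 + 2668 + 1681 = 40210.
The stratified mean weights each stratum mean by its population share Nₕ/N.
Σ Nₕx̄ₕ = 10982·55.37 + 8544·50.81 + 7843·55.32 + 8492·85.28 + 2668·73.93 + 1681·72.26 = 608073.34 + 434120.64 + 433874.76 + 724197.76 + 197245.24 + 121469.06 = 2518980.8.
Divide by N: 2518980.8 / 40210 = 62.6456... → 62.65.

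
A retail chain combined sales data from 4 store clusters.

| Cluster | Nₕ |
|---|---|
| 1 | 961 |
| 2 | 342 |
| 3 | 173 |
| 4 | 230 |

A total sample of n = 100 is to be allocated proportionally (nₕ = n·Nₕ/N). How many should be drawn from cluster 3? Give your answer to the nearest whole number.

10

N = 961 + 342 + 173 + 230 = 1706.
n_3 = 100·173/1706 = 10.141... → 10.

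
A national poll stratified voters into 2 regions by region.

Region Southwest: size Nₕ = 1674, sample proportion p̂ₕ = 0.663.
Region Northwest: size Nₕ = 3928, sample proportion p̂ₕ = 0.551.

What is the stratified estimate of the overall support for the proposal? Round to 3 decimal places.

0.584

N = 1674 + 3928 = 5602.
Overall proportion = Σ (Nₕ/N)·p̂ₕ.
Σ Nₕp̂ₕ = 1109.862 + 2164.328 = 3274.19.
3274.19 / 5602 = 0.58447... → 0.584.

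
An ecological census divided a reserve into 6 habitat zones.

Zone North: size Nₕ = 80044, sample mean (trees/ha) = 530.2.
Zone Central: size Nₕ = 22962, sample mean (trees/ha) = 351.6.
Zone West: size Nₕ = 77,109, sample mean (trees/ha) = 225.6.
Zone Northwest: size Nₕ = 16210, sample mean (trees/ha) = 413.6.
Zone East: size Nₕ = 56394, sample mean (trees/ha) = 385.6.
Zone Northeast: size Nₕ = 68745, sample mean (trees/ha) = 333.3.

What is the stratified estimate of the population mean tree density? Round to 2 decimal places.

371.03

N = 321464; weights Wₕ = Nₕ/N = (0.2490, 0.0714, 0.2399, 0.0504, 0.1754, 0.2138).
x̄_st = Σ Wₕ·x̄ₕ = 0.2490·530.2 + 0.0714·351.6 + 0.2399·225.6 + 0.0504·413.6 + 0.1754·385.6 + 0.2138·333.3 ≈ 371.0252...
→ 371.03.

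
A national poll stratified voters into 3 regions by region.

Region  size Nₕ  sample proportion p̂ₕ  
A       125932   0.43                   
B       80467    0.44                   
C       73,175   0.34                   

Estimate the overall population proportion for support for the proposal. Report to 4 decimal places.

0.4093

N = 125932 + 80467 + 73175 = 279574.
Overall proportion = Σ (Nₕ/N)·p̂ₕ.
Σ Nₕp̂ₕ = 54150.76 + 35405.48 + 24879.5 = 114435.74.
114435.74 / 279574 = 0.409322... → 0.4093.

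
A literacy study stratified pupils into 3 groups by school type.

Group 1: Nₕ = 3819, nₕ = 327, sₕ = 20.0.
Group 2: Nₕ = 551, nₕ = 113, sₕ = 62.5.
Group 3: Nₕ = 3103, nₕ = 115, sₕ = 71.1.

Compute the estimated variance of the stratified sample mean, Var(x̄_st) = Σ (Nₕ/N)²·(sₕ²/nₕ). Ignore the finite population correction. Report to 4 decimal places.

N = 7473; Wₕ = Nₕ/N.
group 1: (3819/7473)²·20.0²/327 = 0.3194638
group 2: (551/7473)²·62.5²/113 = 0.1879294
group 3: (3103/7473)²·71.1²/115 = 7.5790531
Sum = 8.0864463 → 8.0864.

8.0864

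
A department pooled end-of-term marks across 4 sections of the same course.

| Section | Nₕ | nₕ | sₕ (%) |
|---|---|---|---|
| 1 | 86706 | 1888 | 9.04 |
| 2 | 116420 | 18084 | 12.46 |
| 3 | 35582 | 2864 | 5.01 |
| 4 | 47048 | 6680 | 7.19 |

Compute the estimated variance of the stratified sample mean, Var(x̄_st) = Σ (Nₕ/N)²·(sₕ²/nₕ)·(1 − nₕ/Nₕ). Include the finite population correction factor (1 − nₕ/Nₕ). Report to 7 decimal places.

N = 285756; Wₕ = Nₕ/N.
section 1: (86706/285756)²·9.04²/1888·(1 − 1888/86706) = 0.0038983545
section 2: (116420/285756)²·12.46²/18084·(1 − 18084/116420) = 0.0012036245
section 3: (35582/285756)²·5.01²/2864·(1 − 2864/35582) = 0.0001249479
section 4: (47048/285756)²·7.19²/6680·(1 − 6680/47048) = 0.0001799985
Sum = 0.0054069254 → 0.0054069.

0.0054069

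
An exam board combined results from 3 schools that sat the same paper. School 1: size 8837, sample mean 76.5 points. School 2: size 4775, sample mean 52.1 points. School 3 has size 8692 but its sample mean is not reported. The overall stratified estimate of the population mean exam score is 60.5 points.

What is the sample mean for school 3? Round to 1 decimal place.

N = 8837 + 4775 + 8692 = 22304.
Overall total = μ·N = 60.5·22304 = 1349392.
Subtract the known strata: 8837·76.5 + 4775·52.1 = 924808.
Remaining total for school 3: 1349392 − 924808 = 424584.
Divide by its size: 424584 / 8692 = 48.848... → 48.8.

48.8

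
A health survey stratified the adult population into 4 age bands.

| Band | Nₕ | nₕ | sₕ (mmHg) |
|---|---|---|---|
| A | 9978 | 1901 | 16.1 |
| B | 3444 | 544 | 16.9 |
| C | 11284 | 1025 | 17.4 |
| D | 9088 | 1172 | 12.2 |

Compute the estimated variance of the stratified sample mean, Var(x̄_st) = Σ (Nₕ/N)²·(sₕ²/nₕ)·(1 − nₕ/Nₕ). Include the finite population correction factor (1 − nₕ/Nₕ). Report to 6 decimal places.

0.052155

N = 33794; Wₕ = Nₕ/N.
band A: (9978/33794)²·16.1²/1901·(1 − 1901/9978) = 0.009622414
band B: (3444/33794)²·16.9²/544·(1 − 544/3444) = 0.004591520
band C: (11284/33794)²·17.4²/1025·(1 − 1025/11284) = 0.029940810
band D: (9088/33794)²·12.2²/1172·(1 − 1172/9088) = 0.007999944
Sum = 0.052154687 → 0.052155.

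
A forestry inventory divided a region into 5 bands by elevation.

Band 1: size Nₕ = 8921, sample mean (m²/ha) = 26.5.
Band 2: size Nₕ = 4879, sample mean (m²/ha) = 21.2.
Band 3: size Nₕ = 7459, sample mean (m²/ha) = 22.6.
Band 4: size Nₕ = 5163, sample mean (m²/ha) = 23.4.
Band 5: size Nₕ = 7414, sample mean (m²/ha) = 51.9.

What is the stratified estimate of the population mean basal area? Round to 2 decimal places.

29.97

N = 8921 + 4879 + 7459 + 5163 + 7414 = 33836.
Overall mean = Σ (Nₕ/N)·x̄ₕ — weight by population share, not a simple average.
Σ Nₕx̄ₕ = 8921·26.5 + 4879·21.2 + 7459·22.6 + 5163·23.4 + 7414·51.9 = 236406.5 + 103434.8 + 168573.4 + 120814.2 + 384786.6 = 1014015.5.
Divide by N: 1014015.5 / 33836 = 29.9685... → 29.97.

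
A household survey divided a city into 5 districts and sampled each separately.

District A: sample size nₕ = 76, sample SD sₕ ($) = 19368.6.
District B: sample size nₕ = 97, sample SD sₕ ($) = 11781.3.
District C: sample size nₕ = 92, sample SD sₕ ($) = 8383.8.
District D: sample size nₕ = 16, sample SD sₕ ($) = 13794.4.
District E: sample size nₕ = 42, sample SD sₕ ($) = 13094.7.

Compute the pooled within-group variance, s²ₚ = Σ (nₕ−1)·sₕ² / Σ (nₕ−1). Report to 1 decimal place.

A: (76−1)·19368.6² = 75·375142665.96 = 28135699947
B: (97−1)·11781.3² = 96·138799029.69 = 13324706850.24
C: (92−1)·8383.8² = 91·70288102.44 = 6396217322.04
D: (16−1)·13794.4² = 15·190285471.36 = 2854282070.4
E: (42−1)·13094.7² = 41·171471168.09 = 7030317891.69
Numerator = 57741224081.37; denominator = Σ(nₕ−1) = 318.
s²ₚ = 57741224081.37/318 = 181576176.357... → 181576176.4.

181576176.4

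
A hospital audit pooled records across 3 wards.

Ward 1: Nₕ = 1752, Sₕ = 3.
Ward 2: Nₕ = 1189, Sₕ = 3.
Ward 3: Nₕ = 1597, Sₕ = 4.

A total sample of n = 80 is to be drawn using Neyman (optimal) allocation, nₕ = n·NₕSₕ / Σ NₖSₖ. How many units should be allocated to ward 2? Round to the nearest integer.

1: NₕSₕ = 1752·3 = 5256
2: NₕSₕ = 1189·3 = 3567
3: NₕSₕ = 1597·4 = 6388
Σ NₕSₕ = 15211.
n_2 = 80·3567/15211 = 18.760... → 19.

19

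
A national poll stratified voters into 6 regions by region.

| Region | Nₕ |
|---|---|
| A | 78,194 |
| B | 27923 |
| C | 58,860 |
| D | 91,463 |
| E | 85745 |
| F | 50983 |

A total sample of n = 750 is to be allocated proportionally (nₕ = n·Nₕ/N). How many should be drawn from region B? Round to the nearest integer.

N = 78194 + 27923 + 58860 + 91463 + 85745 + 50983 = 393168.
n_B = 750·27923/393168 = 53.265... → 53.

53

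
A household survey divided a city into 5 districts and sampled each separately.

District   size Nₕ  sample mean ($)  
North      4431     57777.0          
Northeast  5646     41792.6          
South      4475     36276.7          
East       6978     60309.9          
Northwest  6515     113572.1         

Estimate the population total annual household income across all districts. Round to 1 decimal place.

1815073852.8

North: 4431·57777.0 = 256009887
Northeast: 5646·41792.6 = 235961019.6
South: 4475·36276.7 = 162338232.5
East: 6978·60309.9 = 420842482.2
Northwest: 6515·113572.1 = 739922231.5
τ̂ = Σ Nₕx̄ₕ = 1815073852.8.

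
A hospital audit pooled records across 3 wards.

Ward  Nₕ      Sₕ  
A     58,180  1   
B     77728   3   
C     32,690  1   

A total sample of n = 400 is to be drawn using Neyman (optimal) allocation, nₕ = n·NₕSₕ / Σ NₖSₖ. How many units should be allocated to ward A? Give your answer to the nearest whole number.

72

Σ NₕSₕ = 58180·1 + 77728·3 + 32690·1 = 324054.
Share for A: 58180/324054 = 0.17954.
n_A = 400 × 0.17954 = 71.815... → 72.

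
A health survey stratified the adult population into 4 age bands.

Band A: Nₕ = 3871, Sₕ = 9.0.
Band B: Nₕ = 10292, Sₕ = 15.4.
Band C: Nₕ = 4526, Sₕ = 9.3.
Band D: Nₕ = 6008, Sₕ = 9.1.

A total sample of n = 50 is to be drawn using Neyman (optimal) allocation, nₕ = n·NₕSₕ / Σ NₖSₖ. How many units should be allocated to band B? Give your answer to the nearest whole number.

27

Σ NₕSₕ = 3871·9.0 + 10292·15.4 + 4526·9.3 + 6008·9.1 = 290100.4.
Share for B: 158496.8/290100.4 = 0.54635.
n_B = 50 × 0.54635 = 27.318... → 27.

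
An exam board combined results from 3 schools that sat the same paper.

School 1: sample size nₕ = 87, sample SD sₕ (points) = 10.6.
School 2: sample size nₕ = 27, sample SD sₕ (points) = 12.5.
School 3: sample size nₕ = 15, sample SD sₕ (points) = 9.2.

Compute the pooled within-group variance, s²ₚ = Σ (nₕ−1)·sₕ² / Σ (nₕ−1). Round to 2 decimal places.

118.34

Degrees of freedom: 86 + 26 + 14 = 126.
Σ(nₕ−1)sₕ² = 86·112.36 + 26·156.25 + 14·84.64 = 14910.42.
s²ₚ = 14910.42 / 126 = 118.3367... → 118.34.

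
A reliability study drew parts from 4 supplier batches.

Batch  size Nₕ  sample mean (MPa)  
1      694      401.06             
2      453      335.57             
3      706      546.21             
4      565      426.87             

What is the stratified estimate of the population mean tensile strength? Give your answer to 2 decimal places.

437.20

N = 694 + 453 + 706 + 565 = 2418.
Weight each subgroup mean by Nₕ/N and sum.
Σ Nₕx̄ₕ = 694·401.06 + 453·335.57 + 706·546.21 + 565·426.87 = 278335.64 + 152013.21 + 385624.26 + 241181.55 = 1057154.66.
Divide by N: 1057154.66 / 2418 = 437.2021... → 437.20.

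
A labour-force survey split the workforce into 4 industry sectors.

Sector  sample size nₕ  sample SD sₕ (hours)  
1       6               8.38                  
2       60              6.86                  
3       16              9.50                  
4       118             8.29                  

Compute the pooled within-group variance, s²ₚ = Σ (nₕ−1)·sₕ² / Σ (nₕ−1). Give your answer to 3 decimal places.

63.888

1: (6−1)·8.38² = 5·70.2244 = 351.122
2: (60−1)·6.86² = 59·47.0596 = 2776.5164
3: (16−1)·9.50² = 15·90.25 = 1353.75
4: (118−1)·8.29² = 117·68.7241 = 8040.7197
Numerator = 12522.1081; denominator = Σ(nₕ−1) = 196.
s²ₚ = 12522.1081/196 = 63.88831... → 63.888.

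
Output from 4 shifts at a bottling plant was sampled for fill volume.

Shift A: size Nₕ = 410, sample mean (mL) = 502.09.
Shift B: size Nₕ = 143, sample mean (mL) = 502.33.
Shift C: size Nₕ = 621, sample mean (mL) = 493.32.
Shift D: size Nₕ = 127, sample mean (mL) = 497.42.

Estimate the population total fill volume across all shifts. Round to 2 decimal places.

Population total = Σ Nₕ·x̄ₕ (each stratum's size times its mean).
410·502.09 + 143·502.33 + 621·493.32 + 127·497.42 = 205856.9 + 71833.19 + 306351.72 + 63172.34 = 647214.15.

647214.15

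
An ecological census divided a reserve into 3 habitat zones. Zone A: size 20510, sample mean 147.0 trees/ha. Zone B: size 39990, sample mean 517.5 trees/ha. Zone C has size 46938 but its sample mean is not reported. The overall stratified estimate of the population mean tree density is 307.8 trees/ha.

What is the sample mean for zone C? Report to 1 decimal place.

199.4

N = 20510 + 39990 + 46938 = 107438.
Overall total = μ·N = 307.8·107438 = 33069416.4.
Subtract the known strata: 20510·147.0 + 39990·517.5 = 23709795.
Remaining total for zone C: 33069416.4 − 23709795 = 9359621.4.
Divide by its size: 9359621.4 / 46938 = 199.404... → 199.4.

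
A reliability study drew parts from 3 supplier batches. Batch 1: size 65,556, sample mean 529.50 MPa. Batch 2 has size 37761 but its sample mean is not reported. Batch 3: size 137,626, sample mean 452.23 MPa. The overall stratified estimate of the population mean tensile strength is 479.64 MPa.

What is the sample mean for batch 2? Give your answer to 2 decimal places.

Σ Nₕx̄ₕ = N·μ, so 37761·x̄_2 = 240943·479.64 − (65556·529.50 + 137626·452.23).
= 115565900.52 − 96950507.98 = 18615392.54.
x̄_2 = 18615392.54 / 37761 = 492.9793... → 492.98.

492.98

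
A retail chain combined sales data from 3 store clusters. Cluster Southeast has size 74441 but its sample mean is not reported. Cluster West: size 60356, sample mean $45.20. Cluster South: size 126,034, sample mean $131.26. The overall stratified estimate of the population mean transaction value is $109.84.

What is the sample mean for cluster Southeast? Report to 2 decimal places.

N = 74441 + 60356 + 126034 = 260831.
Overall total = μ·N = 109.84·260831 = 28649677.04.
Subtract the known strata: 60356·45.20 + 126034·131.26 = 19271314.04.
Remaining total for cluster Southeast: 28649677.04 − 19271314.04 = 9378363.
Divide by its size: 9378363 / 74441 = 125.9838... → 125.98.

125.98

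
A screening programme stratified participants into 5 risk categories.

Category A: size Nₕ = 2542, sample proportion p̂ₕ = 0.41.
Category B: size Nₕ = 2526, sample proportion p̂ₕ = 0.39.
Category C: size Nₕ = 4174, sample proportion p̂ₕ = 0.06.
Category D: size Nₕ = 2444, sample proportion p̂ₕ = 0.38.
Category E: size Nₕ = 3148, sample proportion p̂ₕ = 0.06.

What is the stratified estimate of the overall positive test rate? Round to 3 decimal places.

N = 2542 + 2526 + 4174 + 2444 + 3148 = 14834.
Overall proportion = Σ (Nₕ/N)·p̂ₕ.
Σ Nₕp̂ₕ = 1042.22 + 985.14 + 250.44 + 928.72 + 188.88 = 3395.4.
3395.4 / 14834 = 0.22889... → 0.229.

0.229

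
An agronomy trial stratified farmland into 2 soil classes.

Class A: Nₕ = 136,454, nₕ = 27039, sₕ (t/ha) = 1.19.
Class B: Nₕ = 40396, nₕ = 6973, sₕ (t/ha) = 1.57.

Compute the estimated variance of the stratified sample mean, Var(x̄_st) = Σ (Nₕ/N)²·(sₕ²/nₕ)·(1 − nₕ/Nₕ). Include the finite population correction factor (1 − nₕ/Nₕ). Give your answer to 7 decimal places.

N = 176850; Wₕ = Nₕ/N.
class A: (136454/176850)²·1.19²/27039·(1 − 27039/136454) = 0.0000250009
class B: (40396/176850)²·1.57²/6973·(1 − 6973/40396) = 0.0000152600
Sum = 0.0000402609 → 0.0000403.

0.0000403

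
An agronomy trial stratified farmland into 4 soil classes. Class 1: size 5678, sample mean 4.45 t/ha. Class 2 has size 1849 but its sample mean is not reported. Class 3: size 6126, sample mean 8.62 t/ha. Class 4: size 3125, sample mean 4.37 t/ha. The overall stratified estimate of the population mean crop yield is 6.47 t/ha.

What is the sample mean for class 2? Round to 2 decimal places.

N = 5678 + 1849 + 6126 + 3125 = 16778.
Overall total = μ·N = 6.47·16778 = 108553.66.
Subtract the known strata: 5678·4.45 + 6126·8.62 + 3125·4.37 = 91729.47.
Remaining total for class 2: 108553.66 − 91729.47 = 16824.19.
Divide by its size: 16824.19 / 1849 = 9.0991... → 9.10.

9.10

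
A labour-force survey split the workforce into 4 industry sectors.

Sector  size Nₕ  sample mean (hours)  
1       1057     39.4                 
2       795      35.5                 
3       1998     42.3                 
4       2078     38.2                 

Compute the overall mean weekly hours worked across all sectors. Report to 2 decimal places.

x̄_st = (Σ Nₕx̄ₕ) / (Σ Nₕ) = (1057·39.4 + 795·35.5 + 1998·42.3 + 2078·38.2) / 5928
= 233763.3 / 5928 = 39.4338... → 39.43.

39.43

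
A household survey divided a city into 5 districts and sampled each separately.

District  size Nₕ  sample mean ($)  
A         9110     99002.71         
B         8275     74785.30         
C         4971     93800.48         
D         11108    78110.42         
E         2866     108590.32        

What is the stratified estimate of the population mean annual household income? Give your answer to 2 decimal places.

N = 36330; weights Wₕ = Nₕ/N = (0.2508, 0.2278, 0.1368, 0.3058, 0.0789).
x̄_st = Σ Wₕ·x̄ₕ = 0.2508·99002.71 + 0.2278·74785.30 + 0.1368·93800.48 + 0.3058·78110.42 + 0.0789·108590.32 ≈ 87143.2875...
→ 87143.29.

87143.29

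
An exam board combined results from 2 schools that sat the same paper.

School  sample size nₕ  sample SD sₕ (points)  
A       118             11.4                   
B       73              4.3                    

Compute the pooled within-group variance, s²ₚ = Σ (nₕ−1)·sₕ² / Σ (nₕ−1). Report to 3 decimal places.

A: (118−1)·11.4² = 117·129.96 = 15205.32
B: (73−1)·4.3² = 72·18.49 = 1331.28
Numerator = 16536.6; denominator = Σ(nₕ−1) = 189.
s²ₚ = 16536.6/189 = 87.49524... → 87.495.

87.495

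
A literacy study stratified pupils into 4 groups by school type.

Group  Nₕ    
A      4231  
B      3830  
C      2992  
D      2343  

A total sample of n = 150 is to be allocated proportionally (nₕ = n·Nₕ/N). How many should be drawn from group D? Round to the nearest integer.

26

Share of group D = 2343/13396 = 0.17490.
Allocate 150 × 0.17490 = 26.235... → 26.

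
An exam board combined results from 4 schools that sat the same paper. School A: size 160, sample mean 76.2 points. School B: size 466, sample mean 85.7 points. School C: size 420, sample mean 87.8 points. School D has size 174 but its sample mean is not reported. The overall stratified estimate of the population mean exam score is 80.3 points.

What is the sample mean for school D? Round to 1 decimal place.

Σ Nₕx̄ₕ = N·μ, so 174·x̄_D = 1220·80.3 − (160·76.2 + 466·85.7 + 420·87.8).
= 97966 − 89004.2 = 8961.8.
x̄_D = 8961.8 / 174 = 51.505... → 51.5.

51.5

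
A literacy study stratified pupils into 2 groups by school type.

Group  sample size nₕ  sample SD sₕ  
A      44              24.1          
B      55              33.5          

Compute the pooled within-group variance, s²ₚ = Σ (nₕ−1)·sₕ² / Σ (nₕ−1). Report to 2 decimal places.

882.23

A: (44−1)·24.1² = 43·580.81 = 24974.83
B: (55−1)·33.5² = 54·1122.25 = 60601.5
Numerator = 85576.33; denominator = Σ(nₕ−1) = 97.
s²ₚ = 85576.33/97 = 882.2302... → 882.23.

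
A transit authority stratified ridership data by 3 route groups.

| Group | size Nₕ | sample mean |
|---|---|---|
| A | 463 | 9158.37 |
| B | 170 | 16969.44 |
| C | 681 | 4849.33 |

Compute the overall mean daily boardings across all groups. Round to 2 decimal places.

7935.71

N = 463 + 170 + 681 = 1314.
The stratified mean weights each stratum mean by its population share Nₕ/N.
Σ Nₕx̄ₕ = 463·9158.37 + 170·16969.44 + 681·4849.33 = 4240325.31 + 2884804.8 + 3302393.73 = 10427523.84.
Divide by N: 10427523.84 / 1314 = 7935.7107... → 7935.71.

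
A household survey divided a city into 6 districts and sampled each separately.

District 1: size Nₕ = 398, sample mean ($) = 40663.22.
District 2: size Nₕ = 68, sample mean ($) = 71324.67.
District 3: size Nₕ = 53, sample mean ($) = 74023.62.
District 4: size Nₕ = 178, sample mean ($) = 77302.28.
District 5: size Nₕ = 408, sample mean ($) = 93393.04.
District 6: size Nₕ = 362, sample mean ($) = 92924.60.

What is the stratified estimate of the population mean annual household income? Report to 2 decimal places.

75296.63

N = 1467; weights Wₕ = Nₕ/N = (0.2713, 0.0464, 0.0361, 0.1213, 0.2781, 0.2468).
x̄_st = Σ Wₕ·x̄ₕ = 0.2713·40663.22 + 0.0464·71324.67 + 0.0361·74023.62 + 0.1213·77302.28 + 0.2781·93393.04 + 0.2468·92924.60 ≈ 75296.6342...
→ 75296.63.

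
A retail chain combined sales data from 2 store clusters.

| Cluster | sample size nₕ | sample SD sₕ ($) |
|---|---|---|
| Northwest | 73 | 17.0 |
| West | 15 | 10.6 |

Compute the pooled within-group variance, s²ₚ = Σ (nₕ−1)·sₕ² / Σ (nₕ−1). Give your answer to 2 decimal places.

260.24

Northwest: (73−1)·17.0² = 72·289 = 20808
West: (15−1)·10.6² = 14·112.36 = 1573.04
Numerator = 22381.04; denominator = Σ(nₕ−1) = 86.
s²ₚ = 22381.04/86 = 260.2447... → 260.24.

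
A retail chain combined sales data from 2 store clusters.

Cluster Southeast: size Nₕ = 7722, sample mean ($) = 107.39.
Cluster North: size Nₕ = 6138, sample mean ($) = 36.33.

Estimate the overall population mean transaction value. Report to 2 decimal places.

75.92

N = 7722 + 6138 = 13860.
Weight each subgroup mean by Nₕ/N and sum.
Σ Nₕx̄ₕ = 7722·107.39 + 6138·36.33 = 829265.58 + 222993.54 = 1052259.12.
Divide by N: 1052259.12 / 13860 = 75.9206... → 75.92.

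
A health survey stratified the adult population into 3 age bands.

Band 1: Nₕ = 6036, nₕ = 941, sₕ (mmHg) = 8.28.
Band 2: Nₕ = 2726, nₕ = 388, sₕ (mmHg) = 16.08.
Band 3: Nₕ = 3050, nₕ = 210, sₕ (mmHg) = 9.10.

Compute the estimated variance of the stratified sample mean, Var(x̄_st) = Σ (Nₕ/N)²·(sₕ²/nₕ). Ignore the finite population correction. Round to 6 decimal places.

0.080810

N = 11812. Term for each stratum: Wₕ²sₕ²/nₕ.
Var(x̄_st) = 0.019024911 + 0.035493203 + 0.026291556 = 0.080809670 → 0.080810.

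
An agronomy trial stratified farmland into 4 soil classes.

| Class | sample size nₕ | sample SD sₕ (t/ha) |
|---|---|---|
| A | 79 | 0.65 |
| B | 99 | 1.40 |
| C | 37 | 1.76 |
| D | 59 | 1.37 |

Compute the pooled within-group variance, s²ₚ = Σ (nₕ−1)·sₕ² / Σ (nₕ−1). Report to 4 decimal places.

A: (79−1)·0.65² = 78·0.4225 = 32.955
B: (99−1)·1.40² = 98·1.96 = 192.08
C: (37−1)·1.76² = 36·3.0976 = 111.5136
D: (59−1)·1.37² = 58·1.8769 = 108.8602
Numerator = 445.4088; denominator = Σ(nₕ−1) = 270.
s²ₚ = 445.4088/270 = 1.649662... → 1.6497.

1.6497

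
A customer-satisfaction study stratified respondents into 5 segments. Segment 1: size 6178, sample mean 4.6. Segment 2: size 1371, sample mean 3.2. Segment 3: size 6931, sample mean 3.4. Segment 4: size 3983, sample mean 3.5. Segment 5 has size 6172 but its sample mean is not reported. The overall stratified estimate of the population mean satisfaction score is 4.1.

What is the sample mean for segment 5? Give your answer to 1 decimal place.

N = 6178 + 1371 + 6931 + 3983 + 6172 = 24635.
Overall total = μ·N = 4.1·24635 = 101003.5.
Subtract the known strata: 6178·4.6 + 1371·3.2 + 6931·3.4 + 3983·3.5 = 70311.9.
Remaining total for segment 5: 101003.5 − 70311.9 = 30691.6.
Divide by its size: 30691.6 / 6172 = 4.973... → 5.0.

5.0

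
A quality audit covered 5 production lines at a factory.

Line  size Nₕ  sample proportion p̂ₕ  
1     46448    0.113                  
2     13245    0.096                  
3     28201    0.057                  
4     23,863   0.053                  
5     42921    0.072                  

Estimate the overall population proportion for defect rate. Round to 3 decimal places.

0.081

N = 46448 + 13245 + 28201 + 23863 + 42921 = 154678.
Overall proportion = Σ (Nₕ/N)·p̂ₕ.
Σ Nₕp̂ₕ = 5248.624 + 1271.52 + 1607.457 + 1264.739 + 3090.312 = 12482.652.
12482.652 / 154678 = 0.08070... → 0.081.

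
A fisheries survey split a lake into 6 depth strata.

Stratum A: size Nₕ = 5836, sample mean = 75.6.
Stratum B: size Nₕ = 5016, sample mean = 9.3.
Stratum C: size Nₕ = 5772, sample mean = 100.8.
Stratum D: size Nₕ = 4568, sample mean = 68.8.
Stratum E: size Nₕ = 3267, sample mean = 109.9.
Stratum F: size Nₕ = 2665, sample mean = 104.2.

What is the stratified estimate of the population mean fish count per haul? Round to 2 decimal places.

74.50

N = 5836 + 5016 + 5772 + 4568 + 3267 + 2665 = 27124.
The stratified mean weights each stratum mean by its population share Nₕ/N.
Σ Nₕx̄ₕ = 5836·75.6 + 5016·9.3 + 5772·100.8 + 4568·68.8 + 3267·109.9 + 2665·104.2 = 441201.6 + 46648.8 + 581817.6 + 314278.4 + 359043.3 + 277693 = 2020682.7.
Divide by N: 2020682.7 / 27124 = 74.4980... → 74.50.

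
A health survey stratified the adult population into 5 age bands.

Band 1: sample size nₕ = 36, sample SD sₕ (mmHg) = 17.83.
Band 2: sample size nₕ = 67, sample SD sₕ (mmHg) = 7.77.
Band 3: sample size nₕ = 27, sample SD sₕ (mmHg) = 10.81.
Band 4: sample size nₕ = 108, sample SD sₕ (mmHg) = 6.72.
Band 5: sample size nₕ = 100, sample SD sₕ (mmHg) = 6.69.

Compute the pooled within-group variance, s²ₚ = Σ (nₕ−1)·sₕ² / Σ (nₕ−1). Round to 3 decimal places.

82.320

1: (36−1)·17.83² = 35·317.9089 = 11126.8115
2: (67−1)·7.77² = 66·60.3729 = 3984.6114
3: (27−1)·10.81² = 26·116.8561 = 3038.2586
4: (108−1)·6.72² = 107·45.1584 = 4831.9488
5: (100−1)·6.69² = 99·44.7561 = 4430.8539
Numerator = 27412.4842; denominator = Σ(nₕ−1) = 333.
s²ₚ = 27412.4842/333 = 82.31977... → 82.320.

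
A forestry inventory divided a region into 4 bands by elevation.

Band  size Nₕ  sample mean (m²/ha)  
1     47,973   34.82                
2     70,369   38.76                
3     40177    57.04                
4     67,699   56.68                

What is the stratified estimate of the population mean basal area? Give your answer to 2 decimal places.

46.53

N = 226218; weights Wₕ = Nₕ/N = (0.2121, 0.3111, 0.1776, 0.2993).
x̄_st = Σ Wₕ·x̄ₕ = 0.2121·34.82 + 0.3111·38.76 + 0.1776·57.04 + 0.2993·56.68 ≈ 46.5339...
→ 46.53.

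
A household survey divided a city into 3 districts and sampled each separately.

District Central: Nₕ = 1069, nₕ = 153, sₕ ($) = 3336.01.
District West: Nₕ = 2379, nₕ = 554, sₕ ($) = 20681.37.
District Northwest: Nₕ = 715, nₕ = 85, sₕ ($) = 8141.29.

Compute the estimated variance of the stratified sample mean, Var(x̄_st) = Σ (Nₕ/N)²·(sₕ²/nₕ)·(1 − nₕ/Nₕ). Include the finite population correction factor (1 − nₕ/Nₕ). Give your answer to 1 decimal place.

217793.8

N = 4163. Term for each stratum: Wₕ²sₕ²/nₕ·(1−nₕ/Nₕ).
Var(x̄_st) = 4109.8277 + 193416.4167 + 20267.5519 = 217793.7963 → 217793.8.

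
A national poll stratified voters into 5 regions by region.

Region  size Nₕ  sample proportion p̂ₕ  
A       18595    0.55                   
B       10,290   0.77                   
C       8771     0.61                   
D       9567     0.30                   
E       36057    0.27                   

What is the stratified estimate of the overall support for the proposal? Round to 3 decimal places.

0.434

N = 18595 + 10290 + 8771 + 9567 + 36057 = 83280.
Overall proportion = Σ (Nₕ/N)·p̂ₕ.
Σ Nₕp̂ₕ = 10227.25 + 7923.3 + 5350.31 + 2870.1 + 9735.39 = 36106.35.
36106.35 / 83280 = 0.43355... → 0.434.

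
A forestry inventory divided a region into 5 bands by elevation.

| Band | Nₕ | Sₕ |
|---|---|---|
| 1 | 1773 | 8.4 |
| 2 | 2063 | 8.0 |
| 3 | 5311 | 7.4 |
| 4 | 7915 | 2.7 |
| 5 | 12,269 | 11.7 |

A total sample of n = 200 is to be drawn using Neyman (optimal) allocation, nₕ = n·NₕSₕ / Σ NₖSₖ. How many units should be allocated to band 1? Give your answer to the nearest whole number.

13

Σ NₕSₕ = 1773·8.4 + 2063·8.0 + 5311·7.4 + 7915·2.7 + 12269·11.7 = 235616.4.
Share for 1: 14893.2/235616.4 = 0.06321.
n_1 = 200 × 0.06321 = 12.642... → 13.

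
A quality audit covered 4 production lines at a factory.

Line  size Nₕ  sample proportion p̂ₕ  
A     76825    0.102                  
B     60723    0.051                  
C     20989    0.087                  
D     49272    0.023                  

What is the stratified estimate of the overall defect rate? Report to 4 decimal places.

N = 76825 + 60723 + 20989 + 49272 = 207809.
Overall proportion = Σ (Nₕ/N)·p̂ₕ.
Σ Nₕp̂ₕ = 7836.15 + 3096.873 + 1826.043 + 1133.256 = 13892.322.
13892.322 / 207809 = 0.066851... → 0.0669.

0.0669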